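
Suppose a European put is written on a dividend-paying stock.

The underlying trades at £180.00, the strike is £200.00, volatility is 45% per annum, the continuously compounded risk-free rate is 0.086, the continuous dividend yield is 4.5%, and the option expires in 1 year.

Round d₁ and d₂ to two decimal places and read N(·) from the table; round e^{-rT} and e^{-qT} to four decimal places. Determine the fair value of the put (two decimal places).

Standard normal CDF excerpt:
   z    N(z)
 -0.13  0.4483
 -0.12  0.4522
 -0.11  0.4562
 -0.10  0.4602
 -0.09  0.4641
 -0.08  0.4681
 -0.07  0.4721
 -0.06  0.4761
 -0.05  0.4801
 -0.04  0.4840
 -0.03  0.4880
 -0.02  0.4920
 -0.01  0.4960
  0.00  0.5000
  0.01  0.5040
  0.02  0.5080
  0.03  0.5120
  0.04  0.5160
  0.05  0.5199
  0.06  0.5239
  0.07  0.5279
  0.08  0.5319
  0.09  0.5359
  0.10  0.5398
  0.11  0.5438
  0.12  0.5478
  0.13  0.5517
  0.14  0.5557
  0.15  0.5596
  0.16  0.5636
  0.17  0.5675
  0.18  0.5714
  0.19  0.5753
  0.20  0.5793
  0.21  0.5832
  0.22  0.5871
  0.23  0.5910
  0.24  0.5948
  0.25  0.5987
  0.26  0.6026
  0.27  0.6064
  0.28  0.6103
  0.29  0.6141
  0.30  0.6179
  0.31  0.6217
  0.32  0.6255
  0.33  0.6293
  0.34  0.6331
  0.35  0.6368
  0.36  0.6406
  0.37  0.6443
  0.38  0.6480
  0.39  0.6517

£37.69

T = 1;  σ√T = 0.4500
d₁ = [ln(180/200) + (0.086 − 0.045 + 0.45²/2)·1] / 0.4500 = [-0.1054 + 0.1422] / 0.4500 = 0.0820 which rounds to 0.08
d₂ = d₁ − σ√T = 0.0820 − 0.4500 = -0.3680 which rounds to -0.37
exp(−qT) = exp(−0.045·1) = 0.9560;  exp(−rT) = exp(−0.086·1) = 0.9176
N(−d₂) = N(0.37) = 0.6443;  N(−d₁) = N(-0.08) = 0.4681
P = 200·0.9176·0.6443 − 180·0.9560·0.4681 = 118.2419 − 80.5506 = 37.6913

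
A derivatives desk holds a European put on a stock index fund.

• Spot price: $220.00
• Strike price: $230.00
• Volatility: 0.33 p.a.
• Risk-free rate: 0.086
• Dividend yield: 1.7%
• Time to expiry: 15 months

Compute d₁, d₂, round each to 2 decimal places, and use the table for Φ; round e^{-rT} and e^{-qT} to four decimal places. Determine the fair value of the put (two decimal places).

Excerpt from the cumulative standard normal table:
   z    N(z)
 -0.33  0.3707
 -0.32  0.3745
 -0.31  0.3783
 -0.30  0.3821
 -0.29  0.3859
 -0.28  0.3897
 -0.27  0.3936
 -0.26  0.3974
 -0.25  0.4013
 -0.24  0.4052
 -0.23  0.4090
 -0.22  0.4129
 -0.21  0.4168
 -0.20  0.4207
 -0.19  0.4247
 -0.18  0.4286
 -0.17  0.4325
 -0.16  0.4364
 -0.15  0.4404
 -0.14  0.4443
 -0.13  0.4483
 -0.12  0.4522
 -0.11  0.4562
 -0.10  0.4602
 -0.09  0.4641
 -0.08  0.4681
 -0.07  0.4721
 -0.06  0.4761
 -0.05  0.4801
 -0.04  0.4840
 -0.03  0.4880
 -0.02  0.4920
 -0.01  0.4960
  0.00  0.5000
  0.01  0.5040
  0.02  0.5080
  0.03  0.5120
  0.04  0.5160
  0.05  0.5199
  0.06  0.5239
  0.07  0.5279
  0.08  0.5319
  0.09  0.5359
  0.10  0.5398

σ√T = 0.33·√1.25 = 0.3690
d₁ = [ln(220/230) + (0.086 − 0.017 + 0.33²/2)·1.25] / 0.3690 = [-0.0445 + 0.1543] / 0.3690 = 0.2978 → 0.30
d₂ = d₁ − σ√T = 0.2978 − 0.3690 = -0.0712 → -0.07
e^(−qT) = e^(−0.017·1.25) = 0.9790;  e^(−rT) = e^(−0.086·1.25) = 0.8981
N(−d₂) = N(0.07) = 0.5279;  N(−d₁) = N(-0.30) = 0.3821
P = 230·0.8981·0.5279 − 220·0.9790·0.3821 = 109.0446 − 82.2967 = 26.7479

$26.75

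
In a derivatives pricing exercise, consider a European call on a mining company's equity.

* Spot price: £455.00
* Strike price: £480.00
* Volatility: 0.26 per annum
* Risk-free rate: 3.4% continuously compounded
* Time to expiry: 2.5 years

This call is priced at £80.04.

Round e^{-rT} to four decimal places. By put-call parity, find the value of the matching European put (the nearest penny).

exp(−rT) = exp(−0.034·2.5) = 0.9185
Put-call parity: C − P = S − K·e^(−rT) = 455 − 480·0.9185 = 455 − 440.8800 = 14.1200
P = C − (C − P) = 80.04 − (14.1200) = 65.9200

£65.92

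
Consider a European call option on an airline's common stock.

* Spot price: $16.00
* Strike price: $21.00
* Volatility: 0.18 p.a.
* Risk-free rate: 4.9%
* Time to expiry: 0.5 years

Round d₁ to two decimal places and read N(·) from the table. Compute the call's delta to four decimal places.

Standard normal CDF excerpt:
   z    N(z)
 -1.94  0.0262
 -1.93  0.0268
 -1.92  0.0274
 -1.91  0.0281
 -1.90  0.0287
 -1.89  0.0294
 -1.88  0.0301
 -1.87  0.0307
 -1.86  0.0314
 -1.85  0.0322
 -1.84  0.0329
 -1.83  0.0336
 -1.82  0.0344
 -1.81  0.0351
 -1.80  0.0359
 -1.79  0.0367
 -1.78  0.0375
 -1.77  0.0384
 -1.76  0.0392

0.0301

σ√T = 0.18 × 0.7071 = 0.1273
d₁ = [ln(16/21) + (0.049 + ½·0.18²)·0.5] / (σ√T) = (-0.2719 + 0.0326) / 0.1273 = -1.8804 which rounds to -1.88
N(d₁) = N(-1.88) = 0.0301
Δ_call = N(d₁) = 0.0301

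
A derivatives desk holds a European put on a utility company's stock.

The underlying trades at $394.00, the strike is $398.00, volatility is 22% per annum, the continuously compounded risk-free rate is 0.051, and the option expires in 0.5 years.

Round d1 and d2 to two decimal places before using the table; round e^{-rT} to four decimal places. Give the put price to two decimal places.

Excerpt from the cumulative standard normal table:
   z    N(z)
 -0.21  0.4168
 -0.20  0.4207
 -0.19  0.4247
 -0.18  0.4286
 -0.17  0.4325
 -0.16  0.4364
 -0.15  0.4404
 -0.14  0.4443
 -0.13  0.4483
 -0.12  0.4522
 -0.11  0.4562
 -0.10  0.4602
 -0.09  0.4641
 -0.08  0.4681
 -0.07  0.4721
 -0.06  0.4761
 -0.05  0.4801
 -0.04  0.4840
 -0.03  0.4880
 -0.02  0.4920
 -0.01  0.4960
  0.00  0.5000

$22.01

σ√T = 0.22·√0.5 = 0.1556
d₁ = [ln(394/398) + (0.051 + 0.22²/2)·0.5] / 0.1556 = [-0.0101 + 0.0376] / 0.1556 = 0.1768 → 0.18
d₂ = d₁ − σ√T = 0.1768 − 0.1556 = 0.0212 → 0.02
e^(−rT) = e^(−0.051·0.5) = 0.9748
P = 398·0.9748·N(-0.02) − 394·N(-0.18) = 398·0.9748·0.4920 − 394·0.4286 = 190.8814 − 168.8684 = 22.0130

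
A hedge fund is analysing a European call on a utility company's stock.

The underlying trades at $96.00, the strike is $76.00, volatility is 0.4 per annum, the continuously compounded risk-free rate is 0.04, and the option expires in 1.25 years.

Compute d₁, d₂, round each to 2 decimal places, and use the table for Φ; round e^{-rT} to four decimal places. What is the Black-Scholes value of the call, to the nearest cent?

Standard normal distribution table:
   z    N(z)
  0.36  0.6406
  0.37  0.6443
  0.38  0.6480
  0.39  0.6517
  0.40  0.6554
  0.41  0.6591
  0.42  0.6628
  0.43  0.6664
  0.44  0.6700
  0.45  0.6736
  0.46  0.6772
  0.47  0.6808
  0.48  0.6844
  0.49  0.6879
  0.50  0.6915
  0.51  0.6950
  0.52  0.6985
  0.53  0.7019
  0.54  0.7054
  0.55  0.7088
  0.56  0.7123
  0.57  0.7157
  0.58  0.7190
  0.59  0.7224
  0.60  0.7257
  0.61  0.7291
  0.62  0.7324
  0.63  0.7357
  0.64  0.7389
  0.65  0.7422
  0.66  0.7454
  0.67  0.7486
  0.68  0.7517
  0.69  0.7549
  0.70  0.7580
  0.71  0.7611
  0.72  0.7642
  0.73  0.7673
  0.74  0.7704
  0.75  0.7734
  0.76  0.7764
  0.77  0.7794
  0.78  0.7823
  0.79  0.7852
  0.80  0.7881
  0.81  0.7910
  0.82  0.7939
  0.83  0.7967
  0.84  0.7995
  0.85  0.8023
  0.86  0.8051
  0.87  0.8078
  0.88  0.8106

T = 1.25;  σ√T = 0.4472
d₁ = [ln(96/76) + (0.04 + 0.4²/2)·1.25] / 0.4472 = [0.2336 + 0.1500] / 0.4472 = 0.8578 ≈ 0.86
d₂ = d₁ − σ√T = 0.8578 − 0.4472 = 0.4106 ≈ 0.41
exp(−rT) = exp(−0.04·1.25) = 0.9512
N(d₁) = N(0.86) = 0.8051;  N(d₂) = N(0.41) = 0.6591
C = 96·0.8051 − 76·0.9512·0.6591 = 77.2896 − 47.6471 = 29.6425

$29.64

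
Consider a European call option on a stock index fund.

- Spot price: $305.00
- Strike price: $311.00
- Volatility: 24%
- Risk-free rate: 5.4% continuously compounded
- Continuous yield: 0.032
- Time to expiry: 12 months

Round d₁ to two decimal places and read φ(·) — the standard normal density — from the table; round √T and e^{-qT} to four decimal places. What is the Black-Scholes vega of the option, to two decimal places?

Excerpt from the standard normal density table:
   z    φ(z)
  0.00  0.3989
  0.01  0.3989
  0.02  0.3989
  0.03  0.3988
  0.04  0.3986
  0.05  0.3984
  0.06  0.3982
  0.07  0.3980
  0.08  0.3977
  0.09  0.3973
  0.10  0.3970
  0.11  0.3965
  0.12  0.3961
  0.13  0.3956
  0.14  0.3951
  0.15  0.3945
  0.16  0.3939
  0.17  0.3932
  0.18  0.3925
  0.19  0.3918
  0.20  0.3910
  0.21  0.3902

116.86

T = 1;  σ√T = 0.2400
ln(S/K) + (r − q + σ²/2)T = ln(305/311) + (0.054 − 0.032 + 0.24²/2)·1 = -0.0195 + 0.0508 = 0.0313
d₁ = 0.0313 / 0.2400 = 0.1305 → 0.13
√T = √1 = 1.0000
φ(d₁) = φ(0.13) = 0.3956
e^(−qT) = e^(−0.032·1) = 0.9685
vega = S·e^(−qT)·φ(d₁)·√T = 305·0.9685·0.3956·1.0000 = 116.8573
(Vega is the same for a European call and put with the same parameters.)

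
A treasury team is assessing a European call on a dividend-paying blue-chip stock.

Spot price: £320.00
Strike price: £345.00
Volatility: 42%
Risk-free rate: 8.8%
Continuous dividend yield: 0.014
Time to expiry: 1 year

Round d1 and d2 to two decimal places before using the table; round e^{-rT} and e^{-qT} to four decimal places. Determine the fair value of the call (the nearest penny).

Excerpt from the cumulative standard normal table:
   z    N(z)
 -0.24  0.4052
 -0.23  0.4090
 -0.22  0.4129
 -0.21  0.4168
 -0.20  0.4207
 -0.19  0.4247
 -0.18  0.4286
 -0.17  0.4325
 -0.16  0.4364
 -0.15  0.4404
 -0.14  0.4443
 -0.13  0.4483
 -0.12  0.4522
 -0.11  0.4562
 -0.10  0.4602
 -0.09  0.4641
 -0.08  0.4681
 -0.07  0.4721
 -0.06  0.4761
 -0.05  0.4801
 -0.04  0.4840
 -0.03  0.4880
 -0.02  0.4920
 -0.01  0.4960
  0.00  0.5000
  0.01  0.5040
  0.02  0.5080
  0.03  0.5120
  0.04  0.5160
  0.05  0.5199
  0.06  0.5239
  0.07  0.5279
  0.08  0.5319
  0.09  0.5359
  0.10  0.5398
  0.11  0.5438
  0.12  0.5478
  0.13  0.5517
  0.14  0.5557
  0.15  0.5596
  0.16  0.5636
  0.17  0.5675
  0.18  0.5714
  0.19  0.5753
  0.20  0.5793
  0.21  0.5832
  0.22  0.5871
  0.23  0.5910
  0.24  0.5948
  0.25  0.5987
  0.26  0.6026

£52.34

T = 1;  σ√T = 0.4200
d₁ = [ln(320/345) + (0.088 − 0.014 + 0.42²/2)·1] / 0.4200 = [-0.0752 + 0.1622] / 0.4200 = 0.2071 → 0.21
d₂ = d₁ − σ√T = 0.2071 − 0.4200 = -0.2129 → -0.21
exp(−qT) = exp(−0.014·1) = 0.9861;  exp(−rT) = exp(−0.088·1) = 0.9158
N(d₁) = N(0.21) = 0.5832;  N(d₂) = N(-0.21) = 0.4168
C = 320·0.9861·0.5832 − 345·0.9158·0.4168 = 184.0299 − 131.6884 = 52.3415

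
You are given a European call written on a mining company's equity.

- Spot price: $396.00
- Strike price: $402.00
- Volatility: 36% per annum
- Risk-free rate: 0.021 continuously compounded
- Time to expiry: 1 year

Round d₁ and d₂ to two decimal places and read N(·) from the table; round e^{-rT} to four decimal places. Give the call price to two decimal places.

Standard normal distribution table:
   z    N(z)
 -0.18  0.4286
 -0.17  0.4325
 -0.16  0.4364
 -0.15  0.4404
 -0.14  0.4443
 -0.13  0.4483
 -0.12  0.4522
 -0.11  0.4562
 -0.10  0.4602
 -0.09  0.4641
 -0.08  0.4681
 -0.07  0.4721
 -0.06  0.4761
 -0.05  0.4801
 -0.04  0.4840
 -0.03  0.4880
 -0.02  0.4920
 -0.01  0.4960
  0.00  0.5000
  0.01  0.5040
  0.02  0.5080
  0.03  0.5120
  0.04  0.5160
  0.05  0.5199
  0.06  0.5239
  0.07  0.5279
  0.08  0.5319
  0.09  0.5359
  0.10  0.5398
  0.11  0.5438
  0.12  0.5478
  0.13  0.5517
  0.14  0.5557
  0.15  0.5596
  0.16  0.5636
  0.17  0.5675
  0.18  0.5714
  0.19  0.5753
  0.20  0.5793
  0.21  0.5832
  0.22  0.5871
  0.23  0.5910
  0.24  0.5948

$57.62

σ√T = 0.36 × 1.0000 = 0.3600
ln(S/K) + (r + σ²/2)T = ln(396/402) + (0.021 + 0.36²/2)·1 = -0.0150 + 0.0858 = 0.0708
d₁ = 0.0708 / 0.3600 = 0.1966 ≈ 0.20
d₂ = d₁ − σ√T = 0.1966 − 0.3600 = -0.1634 ≈ -0.16
exp(−rT) = exp(−0.021·1) = 0.9792
N(d₁) = N(0.20) = 0.5793;  N(d₂) = N(-0.16) = 0.4364
C = 396·0.5793 − 402·0.9792·0.4364 = 229.4028 − 171.7838 = 57.6190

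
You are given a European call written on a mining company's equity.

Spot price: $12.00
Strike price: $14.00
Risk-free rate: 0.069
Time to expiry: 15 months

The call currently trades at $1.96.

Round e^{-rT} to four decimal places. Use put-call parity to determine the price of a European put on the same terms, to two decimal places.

$2.80

exp(−rT) = exp(−0.069·1.25) = 0.9174
Put-call parity: C − P = S − K·e^(−rT) = 12 − 14·0.9174 = 12 − 12.8436 = -0.8436
P = C − (C − P) = 1.96 − (-0.8436) = 2.8036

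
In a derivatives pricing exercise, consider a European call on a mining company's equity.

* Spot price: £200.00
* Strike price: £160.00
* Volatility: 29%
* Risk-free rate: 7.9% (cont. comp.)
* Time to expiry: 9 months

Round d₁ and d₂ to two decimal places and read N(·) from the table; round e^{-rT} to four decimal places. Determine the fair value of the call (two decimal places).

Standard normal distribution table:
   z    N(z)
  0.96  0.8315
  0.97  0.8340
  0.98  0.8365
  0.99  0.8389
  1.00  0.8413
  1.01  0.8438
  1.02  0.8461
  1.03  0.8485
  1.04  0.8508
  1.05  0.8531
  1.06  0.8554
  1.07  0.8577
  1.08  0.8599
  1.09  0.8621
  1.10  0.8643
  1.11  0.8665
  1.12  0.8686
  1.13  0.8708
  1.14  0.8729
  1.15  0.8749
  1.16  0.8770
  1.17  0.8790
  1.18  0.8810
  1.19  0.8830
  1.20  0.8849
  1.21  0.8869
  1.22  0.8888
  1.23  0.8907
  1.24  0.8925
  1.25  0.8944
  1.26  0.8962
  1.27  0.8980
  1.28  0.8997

T = 0.75;  σ√T = 0.2511
d₁ = [ln(200/160) + (0.079 + ½·0.29²)·0.75] / (σ√T) = (0.2231 + 0.0908) / 0.2511 = 1.2500 ⇒ 1.25
d₂ = 1.2500 − 0.2511 = 0.9988 ⇒ 1.00
exp(−rT) = exp(−0.079·0.75) = 0.9425
N(d₁) = N(1.25) = 0.8944;  N(d₂) = N(1.00) = 0.8413
C = 200·0.8944 − 160·0.9425·0.8413 = 178.8800 − 126.8680 = 52.0120

£52.01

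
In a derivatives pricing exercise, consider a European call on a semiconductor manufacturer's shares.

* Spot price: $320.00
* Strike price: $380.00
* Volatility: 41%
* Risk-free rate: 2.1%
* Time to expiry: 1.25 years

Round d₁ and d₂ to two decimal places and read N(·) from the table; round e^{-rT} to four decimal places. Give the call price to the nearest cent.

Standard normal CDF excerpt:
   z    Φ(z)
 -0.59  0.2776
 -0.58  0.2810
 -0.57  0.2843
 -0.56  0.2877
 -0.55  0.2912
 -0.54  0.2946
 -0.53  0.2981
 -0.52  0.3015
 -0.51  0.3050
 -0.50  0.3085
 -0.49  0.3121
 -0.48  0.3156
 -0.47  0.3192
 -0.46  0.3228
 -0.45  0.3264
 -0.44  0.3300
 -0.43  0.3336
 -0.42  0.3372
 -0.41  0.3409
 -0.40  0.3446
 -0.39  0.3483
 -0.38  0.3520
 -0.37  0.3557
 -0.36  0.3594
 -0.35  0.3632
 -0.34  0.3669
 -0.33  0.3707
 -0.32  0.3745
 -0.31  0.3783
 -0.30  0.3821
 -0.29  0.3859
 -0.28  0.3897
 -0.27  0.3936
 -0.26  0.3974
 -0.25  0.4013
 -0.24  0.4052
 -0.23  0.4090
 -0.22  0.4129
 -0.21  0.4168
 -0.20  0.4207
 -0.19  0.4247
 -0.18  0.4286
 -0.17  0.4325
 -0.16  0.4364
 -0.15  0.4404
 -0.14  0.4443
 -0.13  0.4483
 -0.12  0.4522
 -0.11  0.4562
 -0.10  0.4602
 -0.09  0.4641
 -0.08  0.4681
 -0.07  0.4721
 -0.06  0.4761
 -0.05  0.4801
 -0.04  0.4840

σ√T = 0.41 × 1.1180 = 0.4584
d₁ = [ln(320/380) + (0.021 + 0.41²/2)·1.25] / 0.4584 = [-0.1719 + 0.1313] / 0.4584 = -0.0884 ⇒ -0.09
d₂ = d₁ − σ√T = -0.0884 − 0.4584 = -0.5468 ⇒ -0.55
exp(−rT) = exp(−0.021·1.25) = 0.9741
C = 320·N(-0.09) − 380·0.9741·N(-0.55) = 320·0.4641 − 380·0.9741·0.2912 = 148.5120 − 107.7900 = 40.7220

$40.72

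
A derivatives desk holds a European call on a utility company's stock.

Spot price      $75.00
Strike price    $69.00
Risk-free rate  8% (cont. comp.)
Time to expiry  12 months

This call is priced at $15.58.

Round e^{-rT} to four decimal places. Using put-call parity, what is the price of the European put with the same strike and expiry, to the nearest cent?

$4.27

e^(−rT) = e^(−0.08·1) = 0.9231
Put-call parity: C − P = S − K·e^(−rT) = 75 − 69·0.9231 = 75 − 63.6939 = 11.3061
P = C − (C − P) = 15.58 − (11.3061) = 4.2739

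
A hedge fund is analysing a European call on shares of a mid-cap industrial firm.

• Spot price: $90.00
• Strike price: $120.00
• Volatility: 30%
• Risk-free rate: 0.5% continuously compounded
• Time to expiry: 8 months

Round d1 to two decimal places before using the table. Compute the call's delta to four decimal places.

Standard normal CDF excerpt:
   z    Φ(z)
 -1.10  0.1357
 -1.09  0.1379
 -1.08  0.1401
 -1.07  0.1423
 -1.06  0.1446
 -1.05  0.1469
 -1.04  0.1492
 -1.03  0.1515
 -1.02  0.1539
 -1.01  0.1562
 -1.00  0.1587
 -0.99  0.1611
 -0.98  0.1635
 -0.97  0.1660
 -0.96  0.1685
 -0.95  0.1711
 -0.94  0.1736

T = 0.6667;  σ√T = 0.2449
d₁ = [ln(90/120) + (0.005 + 0.3²/2)·0.6667] / 0.2449 = [-0.2877 + 0.0333] / 0.2449 = -1.0384 ≈ -1.04
N(d₁) = N(-1.04) = 0.1492
Δ_call = N(d₁) = 0.1492

0.1492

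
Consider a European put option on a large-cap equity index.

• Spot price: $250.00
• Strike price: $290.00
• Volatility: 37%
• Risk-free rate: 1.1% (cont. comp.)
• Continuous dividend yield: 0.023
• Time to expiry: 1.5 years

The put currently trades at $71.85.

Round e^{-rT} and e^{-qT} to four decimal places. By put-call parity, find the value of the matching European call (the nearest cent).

$28.13

e^(−qT) = e^(−0.023·1.5) = 0.9661;  e^(−rT) = e^(−0.011·1.5) = 0.9836
Put-call parity: C − P = S·e^(−qT) − K·e^(−rT) = 250·0.9661 − 290·0.9836 = 241.5250 − 285.2440 = -43.7190
C = P + (C − P) = 71.85 + (-43.7190) = 28.1310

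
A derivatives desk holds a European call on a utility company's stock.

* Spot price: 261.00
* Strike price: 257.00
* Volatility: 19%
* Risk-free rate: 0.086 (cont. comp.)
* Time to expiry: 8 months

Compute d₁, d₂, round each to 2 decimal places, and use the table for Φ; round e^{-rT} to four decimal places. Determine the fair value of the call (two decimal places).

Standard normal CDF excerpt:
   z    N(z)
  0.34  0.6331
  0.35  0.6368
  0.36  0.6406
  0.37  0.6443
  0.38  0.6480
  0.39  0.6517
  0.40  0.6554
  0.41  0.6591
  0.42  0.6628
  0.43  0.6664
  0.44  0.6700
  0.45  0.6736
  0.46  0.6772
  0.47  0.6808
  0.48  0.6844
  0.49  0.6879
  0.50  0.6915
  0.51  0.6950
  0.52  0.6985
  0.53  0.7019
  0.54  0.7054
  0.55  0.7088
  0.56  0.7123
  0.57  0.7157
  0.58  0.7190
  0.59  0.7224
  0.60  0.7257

26.84

σ√T = 0.19·√0.6667 = 0.1551
d₁ = [ln(261/257) + (0.086 + 0.19²/2)·0.6667] / 0.1551 = [0.0154 + 0.0694] / 0.1551 = 0.5467 ≈ 0.55
d₂ = d₁ − σ√T = 0.5467 − 0.1551 = 0.3916 ≈ 0.39
exp(−rT) = exp(−0.086·0.6667) = 0.9443
C = 261·N(0.55) − 257·0.9443·N(0.39) = 261·0.7088 − 257·0.9443·0.6517 = 184.9968 − 158.1579 = 26.8389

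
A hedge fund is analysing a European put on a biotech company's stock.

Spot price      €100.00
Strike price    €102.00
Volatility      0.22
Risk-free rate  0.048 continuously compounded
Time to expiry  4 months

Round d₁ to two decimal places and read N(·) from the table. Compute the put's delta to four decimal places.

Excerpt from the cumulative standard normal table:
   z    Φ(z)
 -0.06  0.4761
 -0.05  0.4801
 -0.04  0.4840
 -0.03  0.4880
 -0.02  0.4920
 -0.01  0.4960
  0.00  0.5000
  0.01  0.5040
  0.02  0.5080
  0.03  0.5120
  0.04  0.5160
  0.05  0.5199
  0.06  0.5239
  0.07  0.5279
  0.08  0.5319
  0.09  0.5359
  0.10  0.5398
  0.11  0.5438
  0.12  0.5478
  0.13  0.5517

σ√T = 0.22·√0.3333 = 0.1270
d₁ = [ln(100/102) + (0.048 + 0.22²/2)·0.3333] / 0.1270 = [-0.0198 + 0.0241] / 0.1270 = 0.0336 ≈ 0.03
N(d₁) = N(0.03) = 0.5120
Δ_put = N(d₁) − 1 = 0.5120 − 1 = -0.4880

-0.4880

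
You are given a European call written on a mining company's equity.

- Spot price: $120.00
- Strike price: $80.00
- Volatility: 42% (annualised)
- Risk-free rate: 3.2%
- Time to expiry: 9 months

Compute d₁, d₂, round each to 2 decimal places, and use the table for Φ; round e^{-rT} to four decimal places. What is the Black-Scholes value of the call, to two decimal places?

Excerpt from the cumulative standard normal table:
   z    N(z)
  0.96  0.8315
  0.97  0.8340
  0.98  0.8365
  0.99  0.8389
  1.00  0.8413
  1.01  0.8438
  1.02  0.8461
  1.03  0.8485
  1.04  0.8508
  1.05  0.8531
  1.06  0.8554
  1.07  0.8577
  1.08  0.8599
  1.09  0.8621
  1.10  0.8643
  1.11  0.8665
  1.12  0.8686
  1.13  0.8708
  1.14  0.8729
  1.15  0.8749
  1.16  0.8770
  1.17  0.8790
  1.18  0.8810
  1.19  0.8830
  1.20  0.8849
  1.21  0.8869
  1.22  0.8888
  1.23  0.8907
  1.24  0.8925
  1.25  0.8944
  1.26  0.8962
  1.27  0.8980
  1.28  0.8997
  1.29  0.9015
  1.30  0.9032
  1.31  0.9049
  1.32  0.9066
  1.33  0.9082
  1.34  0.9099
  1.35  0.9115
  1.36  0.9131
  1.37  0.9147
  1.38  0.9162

σ√T = 0.42 × 0.8660 = 0.3637
d₁ = [ln(120/80) + (0.032 + ½·0.42²)·0.75] / (σ√T) = (0.4055 + 0.0901) / 0.3637 = 1.3626 ⇒ 1.36
d₂ = 1.3626 − 0.3637 = 0.9989 ⇒ 1.00
e^(−rT) = e^(−0.032·0.75) = 0.9763
N(d₁) = N(1.36) = 0.9131;  N(d₂) = N(1.00) = 0.8413
C = 120·0.9131 − 80·0.9763·0.8413 = 109.5720 − 65.7089 = 43.8631

$43.86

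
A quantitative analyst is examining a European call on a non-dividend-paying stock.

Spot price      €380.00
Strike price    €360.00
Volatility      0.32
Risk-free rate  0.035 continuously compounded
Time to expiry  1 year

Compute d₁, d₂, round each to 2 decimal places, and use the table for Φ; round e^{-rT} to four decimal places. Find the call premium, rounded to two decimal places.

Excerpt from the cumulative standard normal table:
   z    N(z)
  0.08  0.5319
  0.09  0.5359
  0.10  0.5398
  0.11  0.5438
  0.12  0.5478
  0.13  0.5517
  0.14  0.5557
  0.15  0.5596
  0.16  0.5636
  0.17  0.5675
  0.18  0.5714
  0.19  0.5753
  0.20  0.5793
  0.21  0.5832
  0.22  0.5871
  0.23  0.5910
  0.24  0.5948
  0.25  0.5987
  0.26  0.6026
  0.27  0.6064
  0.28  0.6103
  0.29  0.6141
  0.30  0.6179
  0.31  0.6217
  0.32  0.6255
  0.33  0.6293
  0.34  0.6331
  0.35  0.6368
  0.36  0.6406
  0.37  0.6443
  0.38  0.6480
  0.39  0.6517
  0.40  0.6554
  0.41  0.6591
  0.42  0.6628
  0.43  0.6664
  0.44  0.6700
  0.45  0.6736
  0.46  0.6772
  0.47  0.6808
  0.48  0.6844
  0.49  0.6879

T = 1;  σ√T = 0.3200
d₁ = [ln(380/360) + (0.035 + 0.32²/2)·1] / 0.3200 = [0.0541 + 0.0862] / 0.3200 = 0.4383 which rounds to 0.44
d₂ = d₁ − σ√T = 0.4383 − 0.3200 = 0.1183 which rounds to 0.12
e^(−rT) = e^(−0.035·1) = 0.9656
C = 380·N(0.44) − 360·0.9656·N(0.12) = 380·0.6700 − 360·0.9656·0.5478 = 254.6000 − 190.4240 = 64.1760

€64.18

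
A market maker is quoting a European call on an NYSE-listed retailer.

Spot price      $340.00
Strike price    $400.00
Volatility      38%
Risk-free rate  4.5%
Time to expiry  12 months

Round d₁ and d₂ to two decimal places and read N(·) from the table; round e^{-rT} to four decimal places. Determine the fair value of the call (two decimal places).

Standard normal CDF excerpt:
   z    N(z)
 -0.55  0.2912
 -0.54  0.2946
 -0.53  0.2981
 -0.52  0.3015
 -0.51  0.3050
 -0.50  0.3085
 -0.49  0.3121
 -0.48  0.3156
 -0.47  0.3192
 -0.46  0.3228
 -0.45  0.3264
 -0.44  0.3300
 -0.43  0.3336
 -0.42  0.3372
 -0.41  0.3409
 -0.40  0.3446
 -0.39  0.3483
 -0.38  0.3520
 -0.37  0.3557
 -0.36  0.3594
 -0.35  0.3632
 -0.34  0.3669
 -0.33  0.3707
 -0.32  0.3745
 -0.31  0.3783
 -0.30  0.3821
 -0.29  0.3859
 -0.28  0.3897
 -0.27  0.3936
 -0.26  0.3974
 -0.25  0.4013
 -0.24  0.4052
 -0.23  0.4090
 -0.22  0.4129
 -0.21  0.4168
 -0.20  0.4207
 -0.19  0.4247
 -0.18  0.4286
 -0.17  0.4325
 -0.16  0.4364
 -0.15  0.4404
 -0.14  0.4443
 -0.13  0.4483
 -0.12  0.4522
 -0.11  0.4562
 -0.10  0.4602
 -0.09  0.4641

$35.78

σ√T = 0.38·√1 = 0.3800
d₁ = [ln(340/400) + (0.045 + ½·0.38²)·1] / (σ√T) = (-0.1625 + 0.1172) / 0.3800 = -0.1193 → -0.12
d₂ = -0.1193 − 0.3800 = -0.4993 → -0.50
exp(−rT) = exp(−0.045·1) = 0.9560
C = 340·N(-0.12) − 400·0.9560·N(-0.50) = 340·0.4522 − 400·0.9560·0.3085 = 153.7480 − 117.9704 = 35.7776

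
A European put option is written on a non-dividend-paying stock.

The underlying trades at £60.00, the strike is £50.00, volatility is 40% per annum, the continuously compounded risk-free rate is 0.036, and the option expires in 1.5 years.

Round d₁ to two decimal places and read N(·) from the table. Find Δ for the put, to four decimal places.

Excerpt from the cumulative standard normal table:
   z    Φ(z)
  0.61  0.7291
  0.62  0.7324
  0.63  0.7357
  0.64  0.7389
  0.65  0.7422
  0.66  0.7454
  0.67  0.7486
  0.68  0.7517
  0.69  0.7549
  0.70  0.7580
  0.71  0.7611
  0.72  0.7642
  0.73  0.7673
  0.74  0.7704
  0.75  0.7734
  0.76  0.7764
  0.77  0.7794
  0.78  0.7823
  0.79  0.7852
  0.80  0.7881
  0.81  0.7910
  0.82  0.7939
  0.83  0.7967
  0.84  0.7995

-0.2327

T = 1.5;  σ√T = 0.4899
d₁ = [ln(60/50) + (0.036 + ½·0.4²)·1.5] / (σ√T) = (0.1823 + 0.1740) / 0.4899 = 0.7273 ⇒ 0.73
N(d₁) = N(0.73) = 0.7673
Δ_put = N(d₁) − 1 = 0.7673 − 1 = -0.2327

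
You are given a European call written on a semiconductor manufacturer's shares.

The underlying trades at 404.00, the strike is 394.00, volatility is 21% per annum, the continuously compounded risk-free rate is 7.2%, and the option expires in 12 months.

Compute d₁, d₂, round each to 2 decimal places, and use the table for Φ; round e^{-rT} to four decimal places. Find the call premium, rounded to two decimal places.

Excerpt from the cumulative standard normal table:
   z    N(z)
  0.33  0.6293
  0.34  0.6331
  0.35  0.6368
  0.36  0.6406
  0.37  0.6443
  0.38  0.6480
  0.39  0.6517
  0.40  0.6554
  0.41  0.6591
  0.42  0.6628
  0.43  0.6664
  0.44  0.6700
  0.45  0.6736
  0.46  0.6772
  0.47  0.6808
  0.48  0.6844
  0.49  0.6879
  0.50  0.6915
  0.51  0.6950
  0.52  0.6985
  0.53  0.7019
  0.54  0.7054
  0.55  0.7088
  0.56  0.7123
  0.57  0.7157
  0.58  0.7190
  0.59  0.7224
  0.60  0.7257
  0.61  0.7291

σ√T = 0.21·√1 = 0.2100
ln(S/K) + (r + σ²/2)T = ln(404/394) + (0.072 + 0.21²/2)·1 = 0.0251 + 0.0940 = 0.1191
d₁ = 0.1191 / 0.2100 = 0.5672 ⇒ 0.57
d₂ = d₁ − σ√T = 0.5672 − 0.2100 = 0.3572 ⇒ 0.36
exp(−rT) = exp(−0.072·1) = 0.9305
N(d₁) = N(0.57) = 0.7157;  N(d₂) = N(0.36) = 0.6406
C = 404·0.7157 − 394·0.9305·0.6406 = 289.1428 − 234.8549 = 54.2879

54.29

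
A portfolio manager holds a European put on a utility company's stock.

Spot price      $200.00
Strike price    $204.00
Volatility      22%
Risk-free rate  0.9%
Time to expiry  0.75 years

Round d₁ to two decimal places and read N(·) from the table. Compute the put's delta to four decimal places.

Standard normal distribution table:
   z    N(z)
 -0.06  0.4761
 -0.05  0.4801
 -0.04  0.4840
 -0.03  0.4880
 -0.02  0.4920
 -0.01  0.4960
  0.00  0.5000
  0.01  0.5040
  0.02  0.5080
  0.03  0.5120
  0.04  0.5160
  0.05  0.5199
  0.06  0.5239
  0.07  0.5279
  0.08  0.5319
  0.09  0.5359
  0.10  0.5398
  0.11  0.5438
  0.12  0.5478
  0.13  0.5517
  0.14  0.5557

σ√T = 0.22·√0.75 = 0.1905
d₁ = [ln(200/204) + (0.009 + ½·0.22²)·0.75] / (σ√T) = (-0.0198 + 0.0249) / 0.1905 = 0.0268 which rounds to 0.03
N(d₁) = N(0.03) = 0.5120
Δ_put = N(d₁) − 1 = 0.5120 − 1 = -0.4880

-0.4880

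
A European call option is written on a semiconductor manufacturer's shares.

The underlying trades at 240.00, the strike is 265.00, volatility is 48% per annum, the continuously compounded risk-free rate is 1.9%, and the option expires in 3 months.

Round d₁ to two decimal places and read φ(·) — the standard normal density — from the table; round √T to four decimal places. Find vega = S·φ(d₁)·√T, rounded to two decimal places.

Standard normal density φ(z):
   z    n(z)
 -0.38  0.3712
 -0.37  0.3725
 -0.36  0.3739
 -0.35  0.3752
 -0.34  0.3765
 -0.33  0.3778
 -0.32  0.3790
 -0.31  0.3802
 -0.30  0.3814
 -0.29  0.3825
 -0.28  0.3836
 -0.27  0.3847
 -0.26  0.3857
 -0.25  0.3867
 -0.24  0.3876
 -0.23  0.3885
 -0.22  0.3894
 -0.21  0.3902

46.16

σ√T = 0.48 × 0.5000 = 0.2400
d₁ = [ln(240/265) + (0.019 + 0.48²/2)·0.25] / 0.2400 = [-0.0991 + 0.0335] / 0.2400 = -0.2731 ⇒ -0.27
√T = √0.25 = 0.5000
φ(d₁) = φ(-0.27) = 0.3847
vega = S·φ(d₁)·√T = 240·0.3847·0.5000 = 46.1640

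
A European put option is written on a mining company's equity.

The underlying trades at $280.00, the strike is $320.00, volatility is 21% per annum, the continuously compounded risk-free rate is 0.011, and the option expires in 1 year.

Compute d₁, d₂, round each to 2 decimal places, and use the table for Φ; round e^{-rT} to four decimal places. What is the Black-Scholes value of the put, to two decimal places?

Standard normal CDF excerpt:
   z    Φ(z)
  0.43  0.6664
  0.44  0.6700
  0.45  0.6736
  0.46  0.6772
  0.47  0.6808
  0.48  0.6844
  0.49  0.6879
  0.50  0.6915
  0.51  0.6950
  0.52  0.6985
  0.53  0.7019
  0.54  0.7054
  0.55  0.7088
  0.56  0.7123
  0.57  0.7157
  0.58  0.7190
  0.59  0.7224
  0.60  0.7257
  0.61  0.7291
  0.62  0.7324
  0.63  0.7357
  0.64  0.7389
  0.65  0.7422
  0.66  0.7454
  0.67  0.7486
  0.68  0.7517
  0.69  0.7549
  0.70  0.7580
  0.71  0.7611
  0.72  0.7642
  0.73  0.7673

$47.30

σ√T = 0.21·√1 = 0.2100
ln(S/K) + (r + σ²/2)T = ln(280/320) + (0.011 + 0.21²/2)·1 = -0.1335 + 0.0330 = -0.1005
d₁ = -0.1005 / 0.2100 = -0.4785 which rounds to -0.48
d₂ = d₁ − σ√T = -0.4785 − 0.2100 = -0.6885 which rounds to -0.69
exp(−rT) = exp(−0.011·1) = 0.9891
P = 320·0.9891·N(0.69) − 280·N(0.48) = 320·0.9891·0.7549 − 280·0.6844 = 238.9349 − 191.6320 = 47.3029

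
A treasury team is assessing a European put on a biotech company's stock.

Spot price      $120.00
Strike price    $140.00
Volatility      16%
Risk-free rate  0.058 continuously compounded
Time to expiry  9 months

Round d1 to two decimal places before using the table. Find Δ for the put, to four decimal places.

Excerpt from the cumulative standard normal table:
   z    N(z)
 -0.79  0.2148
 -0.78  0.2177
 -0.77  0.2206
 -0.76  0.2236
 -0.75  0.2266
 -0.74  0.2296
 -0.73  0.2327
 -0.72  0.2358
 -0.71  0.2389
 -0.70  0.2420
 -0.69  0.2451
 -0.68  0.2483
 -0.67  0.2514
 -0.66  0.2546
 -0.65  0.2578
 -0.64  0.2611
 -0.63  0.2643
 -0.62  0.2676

σ√T = 0.16·√0.75 = 0.1386
d₁ = [ln(120/140) + (0.058 + 0.16²/2)·0.75] / 0.1386 = [-0.1542 + 0.0531] / 0.1386 = -0.7293 ⇒ -0.73
N(d₁) = N(-0.73) = 0.2327
Δ_put = N(d₁) − 1 = 0.2327 − 1 = -0.7673

-0.7673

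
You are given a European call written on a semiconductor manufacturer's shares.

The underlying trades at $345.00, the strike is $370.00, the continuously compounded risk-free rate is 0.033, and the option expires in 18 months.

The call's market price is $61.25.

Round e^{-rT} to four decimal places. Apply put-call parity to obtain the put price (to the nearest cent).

$68.38

exp(−rT) = exp(−0.033·1.5) = 0.9517
Put-call parity: C − P = S − K·e^(−rT) = 345 − 370·0.9517 = 345 − 352.1290 = -7.1290
P = C − (C − P) = 61.25 − (-7.1290) = 68.3790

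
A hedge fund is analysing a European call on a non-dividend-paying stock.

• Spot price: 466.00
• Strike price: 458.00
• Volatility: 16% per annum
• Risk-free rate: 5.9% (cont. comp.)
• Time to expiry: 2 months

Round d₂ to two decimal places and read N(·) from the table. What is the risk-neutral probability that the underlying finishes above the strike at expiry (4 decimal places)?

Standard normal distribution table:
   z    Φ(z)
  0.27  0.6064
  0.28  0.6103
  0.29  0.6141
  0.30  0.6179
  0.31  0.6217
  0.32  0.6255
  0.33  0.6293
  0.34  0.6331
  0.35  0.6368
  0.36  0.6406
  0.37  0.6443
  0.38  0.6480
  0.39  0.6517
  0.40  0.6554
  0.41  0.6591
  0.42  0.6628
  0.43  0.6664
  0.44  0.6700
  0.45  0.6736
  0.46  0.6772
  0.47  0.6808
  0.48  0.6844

σ√T = 0.16·√0.1667 = 0.0653
d₁ = [ln(466/458) + (0.059 + ½·0.16²)·0.1667] / (σ√T) = (0.0173 + 0.0120) / 0.0653 = 0.4483 ⇒ 0.45
d₂ = 0.4483 − 0.0653 = 0.3830 ⇒ 0.38
Pr(exercise) under Q = N(d₂) = 0.6480

0.6480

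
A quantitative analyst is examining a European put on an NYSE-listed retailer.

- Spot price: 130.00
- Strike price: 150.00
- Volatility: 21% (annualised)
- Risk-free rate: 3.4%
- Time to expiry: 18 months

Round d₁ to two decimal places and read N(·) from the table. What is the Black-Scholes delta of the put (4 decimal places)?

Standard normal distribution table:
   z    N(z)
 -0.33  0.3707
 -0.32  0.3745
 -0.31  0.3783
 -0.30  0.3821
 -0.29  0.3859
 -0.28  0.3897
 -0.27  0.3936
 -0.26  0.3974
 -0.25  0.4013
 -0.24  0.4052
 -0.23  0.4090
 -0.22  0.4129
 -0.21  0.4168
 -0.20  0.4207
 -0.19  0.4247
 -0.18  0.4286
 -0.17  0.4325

T = 1.5;  σ√T = 0.2572
ln(S/K) + (r + σ²/2)T = ln(130/150) + (0.034 + 0.21²/2)·1.5 = -0.1431 + 0.0841 = -0.0590
d₁ = -0.0590 / 0.2572 = -0.2295 ⇒ -0.23
N(d₁) = N(-0.23) = 0.4090
Δ_put = N(d₁) − 1 = 0.4090 − 1 = -0.5910

-0.5910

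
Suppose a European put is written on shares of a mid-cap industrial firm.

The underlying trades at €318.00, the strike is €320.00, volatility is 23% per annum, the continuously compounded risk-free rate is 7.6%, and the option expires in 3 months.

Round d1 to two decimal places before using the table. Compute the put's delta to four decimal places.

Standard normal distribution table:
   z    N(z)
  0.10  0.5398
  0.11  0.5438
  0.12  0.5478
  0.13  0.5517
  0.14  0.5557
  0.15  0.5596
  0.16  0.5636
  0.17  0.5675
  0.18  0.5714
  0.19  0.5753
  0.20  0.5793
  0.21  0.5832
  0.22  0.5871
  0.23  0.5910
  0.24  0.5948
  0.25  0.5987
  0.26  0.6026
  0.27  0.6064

T = 0.25;  σ√T = 0.1150
d₁ = [ln(318/320) + (0.076 + ½·0.23²)·0.25] / (σ√T) = (-0.0063 + 0.0256) / 0.1150 = 0.1682 which rounds to 0.17
N(d₁) = N(0.17) = 0.5675
Δ_put = N(d₁) − 1 = 0.5675 − 1 = -0.4325

-0.4325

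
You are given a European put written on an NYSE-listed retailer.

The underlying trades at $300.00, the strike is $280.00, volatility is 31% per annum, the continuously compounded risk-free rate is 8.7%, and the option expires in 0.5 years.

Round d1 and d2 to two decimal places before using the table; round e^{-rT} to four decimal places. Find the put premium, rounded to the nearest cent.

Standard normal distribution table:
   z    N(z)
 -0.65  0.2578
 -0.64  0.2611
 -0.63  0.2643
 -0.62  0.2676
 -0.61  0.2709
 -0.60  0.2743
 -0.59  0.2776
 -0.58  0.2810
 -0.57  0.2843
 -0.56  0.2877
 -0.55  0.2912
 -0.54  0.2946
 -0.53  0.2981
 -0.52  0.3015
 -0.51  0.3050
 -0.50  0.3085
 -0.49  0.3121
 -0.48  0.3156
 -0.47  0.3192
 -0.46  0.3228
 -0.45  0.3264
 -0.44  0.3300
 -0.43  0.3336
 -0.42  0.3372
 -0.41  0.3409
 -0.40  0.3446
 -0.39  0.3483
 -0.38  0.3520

$12.10

σ√T = 0.31·√0.5 = 0.2192
d₁ = [ln(300/280) + (0.087 + ½·0.31²)·0.5] / (σ√T) = (0.0690 + 0.0675) / 0.2192 = 0.6228 → 0.62
d₂ = 0.6228 − 0.2192 = 0.4036 → 0.40
exp(−rT) = exp(−0.087·0.5) = 0.9574
N(−d₂) = N(-0.40) = 0.3446;  N(−d₁) = N(-0.62) = 0.2676
P = 280·0.9574·0.3446 − 300·0.2676 = 92.3776 − 80.2800 = 12.0976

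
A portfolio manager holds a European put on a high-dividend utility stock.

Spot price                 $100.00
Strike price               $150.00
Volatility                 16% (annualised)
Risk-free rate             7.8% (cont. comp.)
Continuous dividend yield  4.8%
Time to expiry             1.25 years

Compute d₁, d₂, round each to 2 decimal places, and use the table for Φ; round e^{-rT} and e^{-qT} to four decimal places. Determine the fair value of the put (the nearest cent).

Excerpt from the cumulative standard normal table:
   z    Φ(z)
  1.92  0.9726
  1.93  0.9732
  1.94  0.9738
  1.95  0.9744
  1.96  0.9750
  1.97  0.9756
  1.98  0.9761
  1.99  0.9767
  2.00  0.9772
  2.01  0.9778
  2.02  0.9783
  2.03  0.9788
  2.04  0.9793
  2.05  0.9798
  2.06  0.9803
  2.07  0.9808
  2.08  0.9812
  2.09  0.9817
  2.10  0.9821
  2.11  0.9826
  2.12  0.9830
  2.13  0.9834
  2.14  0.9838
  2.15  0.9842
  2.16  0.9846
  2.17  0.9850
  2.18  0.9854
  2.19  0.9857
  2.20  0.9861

T = 1.25;  σ√T = 0.1789
ln(S/K) + (r − q + σ²/2)T = ln(100/150) + (0.078 − 0.048 + 0.16²/2)·1.25 = -0.4055 + 0.0535 = -0.3520
d₁ = -0.3520 / 0.1789 = -1.9675 → -1.97
d₂ = d₁ − σ√T = -1.9675 − 0.1789 = -2.1464 → -2.15
exp(−qT) = exp(−0.048·1.25) = 0.9418;  exp(−rT) = exp(−0.078·1.25) = 0.9071
P = 150·0.9071·N(2.15) − 100·0.9418·N(1.97) = 150·0.9071·0.9842 − 100·0.9418·0.9756 = 133.9152 − 91.8820 = 42.0332

$42.03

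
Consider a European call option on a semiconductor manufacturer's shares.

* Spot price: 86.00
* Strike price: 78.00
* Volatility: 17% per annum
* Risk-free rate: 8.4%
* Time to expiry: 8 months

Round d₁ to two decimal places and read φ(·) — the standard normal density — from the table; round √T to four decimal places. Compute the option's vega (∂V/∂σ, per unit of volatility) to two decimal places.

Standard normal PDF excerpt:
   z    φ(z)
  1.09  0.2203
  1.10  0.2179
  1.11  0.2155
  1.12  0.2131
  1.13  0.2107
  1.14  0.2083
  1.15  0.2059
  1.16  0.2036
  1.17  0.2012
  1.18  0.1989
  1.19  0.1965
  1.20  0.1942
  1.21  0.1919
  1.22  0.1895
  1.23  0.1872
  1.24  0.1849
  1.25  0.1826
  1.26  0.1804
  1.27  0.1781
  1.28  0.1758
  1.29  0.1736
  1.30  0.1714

13.97

σ√T = 0.17·√0.6667 = 0.1388
d₁ = [ln(86/78) + (0.084 + 0.17²/2)·0.6667] / 0.1388 = [0.0976 + 0.0656] / 0.1388 = 1.1763 ⇒ 1.18
√T = √0.6667 = 0.8165
φ(d₁) = φ(1.18) = 0.1989
vega = S·φ(d₁)·√T = 86·0.1989·0.8165 = 13.9666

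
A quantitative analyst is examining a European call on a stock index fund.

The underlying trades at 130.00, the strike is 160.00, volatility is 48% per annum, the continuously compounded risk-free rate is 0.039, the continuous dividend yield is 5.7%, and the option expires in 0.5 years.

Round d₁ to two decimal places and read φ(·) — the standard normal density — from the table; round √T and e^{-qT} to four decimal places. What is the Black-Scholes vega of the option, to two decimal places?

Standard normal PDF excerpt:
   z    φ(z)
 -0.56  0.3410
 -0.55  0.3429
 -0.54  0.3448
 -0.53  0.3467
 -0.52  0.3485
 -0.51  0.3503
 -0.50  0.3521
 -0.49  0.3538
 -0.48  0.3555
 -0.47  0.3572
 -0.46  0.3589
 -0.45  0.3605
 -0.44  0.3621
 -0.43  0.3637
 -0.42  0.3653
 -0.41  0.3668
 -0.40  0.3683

σ√T = 0.48 × 0.7071 = 0.3394
ln(S/K) + (r − q + σ²/2)T = ln(130/160) + (0.039 − 0.057 + 0.48²/2)·0.5 = -0.2076 + 0.0486 = -0.1590
d₁ = -0.1590 / 0.3394 = -0.4686 ⇒ -0.47
√T = √0.5 = 0.7071
φ(d₁) = φ(-0.47) = 0.3572
e^(−qT) = e^(−0.057·0.5) = 0.9719
vega = S·e^(−qT)·φ(d₁)·√T = 130·0.9719·0.3572·0.7071 = 31.9122
(Call and put vega coincide under Black-Scholes.)

31.91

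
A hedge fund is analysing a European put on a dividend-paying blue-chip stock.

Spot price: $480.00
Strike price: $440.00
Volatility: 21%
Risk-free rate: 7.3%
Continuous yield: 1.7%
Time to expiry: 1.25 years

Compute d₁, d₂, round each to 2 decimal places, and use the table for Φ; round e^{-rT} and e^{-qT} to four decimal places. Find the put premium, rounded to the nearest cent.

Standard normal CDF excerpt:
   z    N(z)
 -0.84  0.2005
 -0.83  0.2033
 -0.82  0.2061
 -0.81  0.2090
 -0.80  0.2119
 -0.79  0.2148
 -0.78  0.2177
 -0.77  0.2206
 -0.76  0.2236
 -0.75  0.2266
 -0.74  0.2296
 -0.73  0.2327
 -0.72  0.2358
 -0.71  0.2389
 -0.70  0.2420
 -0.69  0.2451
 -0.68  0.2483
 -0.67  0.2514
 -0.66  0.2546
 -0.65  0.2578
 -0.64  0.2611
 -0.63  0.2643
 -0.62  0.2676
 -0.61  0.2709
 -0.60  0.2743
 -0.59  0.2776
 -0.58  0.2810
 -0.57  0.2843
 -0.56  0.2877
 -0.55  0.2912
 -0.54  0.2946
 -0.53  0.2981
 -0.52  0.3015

$16.02

σ√T = 0.21·√1.25 = 0.2348
d₁ = [ln(480/440) + (0.073 − 0.017 + 0.21²/2)·1.25] / 0.2348 = [0.0870 + 0.0976] / 0.2348 = 0.7861 ⇒ 0.79
d₂ = d₁ − σ√T = 0.7861 − 0.2348 = 0.5513 ⇒ 0.55
e^(−qT) = e^(−0.017·1.25) = 0.9790;  e^(−rT) = e^(−0.073·1.25) = 0.9128
P = 440·0.9128·N(-0.55) − 480·0.9790·N(-0.79) = 440·0.9128·0.2912 − 480·0.9790·0.2148 = 116.9552 − 100.9388 = 16.0164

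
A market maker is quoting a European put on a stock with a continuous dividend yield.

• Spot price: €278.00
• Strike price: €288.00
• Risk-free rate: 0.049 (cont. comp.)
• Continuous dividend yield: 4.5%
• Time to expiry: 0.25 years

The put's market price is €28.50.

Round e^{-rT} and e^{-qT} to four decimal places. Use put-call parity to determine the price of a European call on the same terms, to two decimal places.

€18.90

exp(−qT) = exp(−0.045·0.25) = 0.9888;  exp(−rT) = exp(−0.049·0.25) = 0.9878
Put-call parity: C − P = S·e^(−qT) − K·e^(−rT) = 278·0.9888 − 288·0.9878 = 274.8864 − 284.4864 = -9.6000
C = P + (C − P) = 28.50 + (-9.6000) = 18.9000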